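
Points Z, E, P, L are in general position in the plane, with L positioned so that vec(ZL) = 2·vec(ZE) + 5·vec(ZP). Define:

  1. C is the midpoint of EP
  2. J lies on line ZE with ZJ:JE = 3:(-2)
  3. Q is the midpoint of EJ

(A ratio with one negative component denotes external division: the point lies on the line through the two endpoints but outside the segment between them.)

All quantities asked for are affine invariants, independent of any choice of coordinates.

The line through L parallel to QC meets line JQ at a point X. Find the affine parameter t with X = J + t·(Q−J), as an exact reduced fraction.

Assign Z = (0, 0), E = (1, 0), P = (0, 1), L = (2, 5) — the answer is frame-independent, so this choice is without loss of generality.
1. C is the midpoint of EP ⇒ C = (1/2, 1/2)
2. J lies on line ZE with ZJ:JE = 3:(-2) ⇒ J = (3, 0)
3. Q is the midpoint of EJ ⇒ Q = (2, 0)
through L parallel to QC: direction (-3/2, 1/2); meets JQ at X = (17, 0)
X = J + t·(Q−J) with t = -14

t = -14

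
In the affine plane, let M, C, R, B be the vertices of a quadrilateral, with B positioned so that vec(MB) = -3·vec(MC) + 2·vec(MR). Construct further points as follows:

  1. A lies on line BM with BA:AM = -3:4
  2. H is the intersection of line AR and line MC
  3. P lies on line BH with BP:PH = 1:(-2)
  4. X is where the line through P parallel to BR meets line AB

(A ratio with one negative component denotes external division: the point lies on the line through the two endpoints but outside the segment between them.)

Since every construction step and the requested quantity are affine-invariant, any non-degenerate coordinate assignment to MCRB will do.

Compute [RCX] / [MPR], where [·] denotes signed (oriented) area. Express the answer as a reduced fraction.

Work in coordinates with M = (0, 0), C = (1, 0), R = (0, 1), B = (-3, 2).
1. A lies on line BM with BA:AM = -3:4 ⇒ A = (-12, 8)
2. H is the intersection of line AR and line MC ⇒ H = (12/7, 0)
3. P lies on line BH with BP:PH = 1:(-2) ⇒ P = (-54/7, 4)
4. X is where the line through P parallel to BR meets line AB ⇒ X = (-30/7, 20/7)
2·[RCX] = -17/7, 2·[MPR] = -54/7
[RCX]:[MPR] = -17/7:-54/7 = 17/54

[RCX]:[MPR] = 17/54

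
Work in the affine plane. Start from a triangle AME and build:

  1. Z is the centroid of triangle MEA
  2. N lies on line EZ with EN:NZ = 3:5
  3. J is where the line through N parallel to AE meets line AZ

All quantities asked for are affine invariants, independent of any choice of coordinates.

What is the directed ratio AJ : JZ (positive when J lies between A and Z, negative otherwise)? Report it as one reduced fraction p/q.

Set A = (0, 0), M = (1, 0), E = (0, 1); any affine frame gives the same invariant.
1. Z is the centroid of triangle MEA ⇒ Z = (1/3, 1/3)
2. N lies on line EZ with EN:NZ = 3:5 ⇒ N = (1/8, 3/4)
3. J is where the line through N parallel to AE meets line AZ ⇒ J = (1/8, 1/8)
J = A + t·(Z−A) with t = 3/8, so AJ:JZ = t:(1−t) = 3/8:5/8

AJ:JZ = 3/5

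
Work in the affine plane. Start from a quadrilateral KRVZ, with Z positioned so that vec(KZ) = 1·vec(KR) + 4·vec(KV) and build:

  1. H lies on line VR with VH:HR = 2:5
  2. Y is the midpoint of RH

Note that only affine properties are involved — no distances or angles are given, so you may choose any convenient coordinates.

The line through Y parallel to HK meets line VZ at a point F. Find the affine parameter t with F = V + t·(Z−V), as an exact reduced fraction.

Choose coordinates K = (0, 0), R = (1, 0), V = (0, 1), Z = (1, 4).
1. H lies on line VR with VH:HR = 2:5 ⇒ H = (2/7, 5/7)
2. Y is the midpoint of RH ⇒ Y = (9/14, 5/14)
through Y parallel to HK: direction (-2/7, -5/7); meets VZ at F = (-9/2, -25/2)
F = V + t·(Z−V) with t = -9/2

t = -9/2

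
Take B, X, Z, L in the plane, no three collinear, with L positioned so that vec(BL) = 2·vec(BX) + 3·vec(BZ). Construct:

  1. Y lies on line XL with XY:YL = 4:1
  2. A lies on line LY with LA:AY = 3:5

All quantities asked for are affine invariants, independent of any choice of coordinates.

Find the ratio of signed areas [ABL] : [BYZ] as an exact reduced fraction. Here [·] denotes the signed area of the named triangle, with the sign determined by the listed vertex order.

[ABL]:[BYZ] = -1/8

Work in coordinates with B = (0, 0), X = (1, 0), Z = (0, 1), L = (2, 3).
1. Y lies on line XL with XY:YL = 4:1 ⇒ Y = (9/5, 12/5)
2. A lies on line LY with LA:AY = 3:5 ⇒ A = (77/40, 111/40)
2·[ABL] = -9/40, 2·[BYZ] = 9/5
[ABL]:[BYZ] = -9/40:9/5 = -1/8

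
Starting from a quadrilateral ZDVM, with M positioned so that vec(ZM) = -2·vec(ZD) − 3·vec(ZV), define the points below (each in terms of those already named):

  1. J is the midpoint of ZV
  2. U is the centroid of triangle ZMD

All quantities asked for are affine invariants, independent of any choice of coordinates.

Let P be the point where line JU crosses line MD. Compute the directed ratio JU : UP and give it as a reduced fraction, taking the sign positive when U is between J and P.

Choose coordinates Z = (0, 0), D = (1, 0), V = (0, 1), M = (-2, -3).
1. J is the midpoint of ZV ⇒ J = (0, 1/2)
2. U is the centroid of triangle ZMD ⇒ U = (-1/3, -1)
line JU meets MD at P = (-3/7, -10/7)
U = J + t·(P−J) with t = 7/9, so JU:UP = 7/9:2/9

JU:UP = 7/2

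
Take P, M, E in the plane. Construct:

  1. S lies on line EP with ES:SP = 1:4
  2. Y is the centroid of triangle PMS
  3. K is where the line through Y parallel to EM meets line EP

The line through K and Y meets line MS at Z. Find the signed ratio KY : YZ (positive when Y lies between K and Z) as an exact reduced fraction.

KY:YZ = -1/4

Work in coordinates with P = (0, 0), M = (1, 0), E = (0, 1).
1. S lies on line EP with ES:SP = 1:4 ⇒ S = (0, 4/5)
2. Y is the centroid of triangle PMS ⇒ Y = (1/3, 4/15)
3. K is where the line through Y parallel to EM meets line EP ⇒ K = (0, 3/5)
line KY meets MS at Z = (-1, 8/5)
Y = K + t·(Z−K) with t = -1/3, so KY:YZ = -1/3:4/3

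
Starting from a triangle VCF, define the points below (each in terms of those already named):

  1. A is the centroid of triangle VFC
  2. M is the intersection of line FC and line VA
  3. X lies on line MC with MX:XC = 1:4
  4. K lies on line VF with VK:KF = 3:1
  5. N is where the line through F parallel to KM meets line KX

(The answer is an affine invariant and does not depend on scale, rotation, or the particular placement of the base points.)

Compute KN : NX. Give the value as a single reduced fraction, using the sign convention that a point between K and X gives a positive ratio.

Choose coordinates V = (0, 0), C = (1, 0), F = (0, 1).
1. A is the centroid of triangle VFC ⇒ A = (1/3, 1/3)
2. M is the intersection of line FC and line VA ⇒ M = (1/2, 1/2)
3. X lies on line MC with MX:XC = 1:4 ⇒ X = (3/5, 2/5)
4. K lies on line VF with VK:KF = 3:1 ⇒ K = (0, 3/4)
5. N is where the line through F parallel to KM meets line KX ⇒ N = (-3, 5/2)
N = K + t·(X−K) with t = -5, so KN:NX = t:(1−t) = -5:6

KN:NX = -5/6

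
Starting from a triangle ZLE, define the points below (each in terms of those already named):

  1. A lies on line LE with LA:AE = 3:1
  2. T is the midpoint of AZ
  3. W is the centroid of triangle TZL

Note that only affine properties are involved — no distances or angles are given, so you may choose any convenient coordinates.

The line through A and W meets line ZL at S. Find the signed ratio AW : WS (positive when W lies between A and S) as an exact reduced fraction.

AW:WS = 5

Set Z = (0, 0), L = (1, 0), E = (0, 1); any affine frame gives the same invariant.
1. A lies on line LE with LA:AE = 3:1 ⇒ A = (1/4, 3/4)
2. T is the midpoint of AZ ⇒ T = (1/8, 3/8)
3. W is the centroid of triangle TZL ⇒ W = (3/8, 1/8)
line AW meets ZL at S = (2/5, 0)
W = A + t·(S−A) with t = 5/6, so AW:WS = 5/6:1/6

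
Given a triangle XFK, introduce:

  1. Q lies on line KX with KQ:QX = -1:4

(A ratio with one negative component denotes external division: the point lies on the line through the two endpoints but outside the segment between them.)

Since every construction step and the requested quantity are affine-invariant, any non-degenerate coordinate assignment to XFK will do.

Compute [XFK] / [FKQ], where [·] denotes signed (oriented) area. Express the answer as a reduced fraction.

Set X = (0, 0), F = (1, 0), K = (0, 1); any affine frame gives the same invariant.
1. Q lies on line KX with KQ:QX = -1:4 ⇒ Q = (0, 4/3)
2·[XFK] = 1, 2·[FKQ] = -1/3
[XFK]:[FKQ] = 1:-1/3 = -3

[XFK]:[FKQ] = -3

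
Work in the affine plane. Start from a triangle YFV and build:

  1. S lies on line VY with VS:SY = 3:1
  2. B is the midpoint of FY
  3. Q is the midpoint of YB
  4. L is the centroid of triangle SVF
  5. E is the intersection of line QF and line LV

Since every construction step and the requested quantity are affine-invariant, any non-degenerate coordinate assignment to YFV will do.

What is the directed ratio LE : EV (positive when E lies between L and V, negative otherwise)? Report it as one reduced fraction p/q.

LE:EV = -5/12

Choose coordinates Y = (0, 0), F = (1, 0), V = (0, 1).
1. S lies on line VY with VS:SY = 3:1 ⇒ S = (0, 1/4)
2. B is the midpoint of FY ⇒ B = (1/2, 0)
3. Q is the midpoint of YB ⇒ Q = (1/4, 0)
4. L is the centroid of triangle SVF ⇒ L = (1/3, 5/12)
5. E is the intersection of line QF and line LV ⇒ E = (4/7, 0)
E = L + t·(V−L) with t = -5/7, so LE:EV = t:(1−t) = -5/7:12/7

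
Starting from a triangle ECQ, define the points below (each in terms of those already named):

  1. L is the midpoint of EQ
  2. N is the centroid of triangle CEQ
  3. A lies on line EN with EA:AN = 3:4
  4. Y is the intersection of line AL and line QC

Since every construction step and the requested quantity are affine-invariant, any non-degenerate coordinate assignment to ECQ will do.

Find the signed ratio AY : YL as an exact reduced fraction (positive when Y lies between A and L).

Work in coordinates with E = (0, 0), C = (1, 0), Q = (0, 1).
1. L is the midpoint of EQ ⇒ L = (0, 1/2)
2. N is the centroid of triangle CEQ ⇒ N = (1/3, 1/3)
3. A lies on line EN with EA:AN = 3:4 ⇒ A = (1/7, 1/7)
4. Y is the intersection of line AL and line QC ⇒ Y = (-1/3, 4/3)
Y = A + t·(L−A) with t = 10/3, so AY:YL = t:(1−t) = 10/3:-7/3

AY:YL = -10/7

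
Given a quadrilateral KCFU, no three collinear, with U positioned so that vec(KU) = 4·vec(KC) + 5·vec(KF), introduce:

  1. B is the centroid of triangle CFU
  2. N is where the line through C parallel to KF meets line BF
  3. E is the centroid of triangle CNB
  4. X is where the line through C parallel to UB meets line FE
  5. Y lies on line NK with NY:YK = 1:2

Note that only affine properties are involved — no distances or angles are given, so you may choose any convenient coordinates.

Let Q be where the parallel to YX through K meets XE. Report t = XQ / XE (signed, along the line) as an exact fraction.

Work in coordinates with K = (0, 0), C = (1, 0), F = (0, 1), U = (4, 5).
1. B is the centroid of triangle CFU ⇒ B = (5/3, 2)
2. N is where the line through C parallel to KF meets line BF ⇒ N = (1, 8/5)
3. E is the centroid of triangle CNB ⇒ E = (11/9, 6/5)
4. X is where the line through C parallel to UB meets line FE ⇒ X = (55/27, 4/3)
5. Y lies on line NK with NY:YK = 1:2 ⇒ Y = (2/3, 16/15)
through K parallel to YX: direction (37/27, 4/15); meets XE at Q = (2035/63, 44/7)
Q = X + t·(E−X) with t = -260/7

t = -260/7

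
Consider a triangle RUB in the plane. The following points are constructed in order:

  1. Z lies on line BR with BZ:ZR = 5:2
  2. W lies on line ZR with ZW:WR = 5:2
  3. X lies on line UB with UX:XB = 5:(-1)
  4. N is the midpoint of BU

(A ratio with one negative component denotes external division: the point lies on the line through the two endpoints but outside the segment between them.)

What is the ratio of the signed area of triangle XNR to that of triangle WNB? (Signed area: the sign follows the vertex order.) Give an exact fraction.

Choose coordinates R = (0, 0), U = (1, 0), B = (0, 1).
1. Z lies on line BR with BZ:ZR = 5:2 ⇒ Z = (0, 2/7)
2. W lies on line ZR with ZW:WR = 5:2 ⇒ W = (0, 4/49)
3. X lies on line UB with UX:XB = 5:(-1) ⇒ X = (-1/4, 5/4)
4. N is the midpoint of BU ⇒ N = (1/2, 1/2)
2·[XNR] = -3/4, 2·[WNB] = 45/98
[XNR]:[WNB] = -3/4:45/98 = -49/30

[XNR]:[WNB] = -49/30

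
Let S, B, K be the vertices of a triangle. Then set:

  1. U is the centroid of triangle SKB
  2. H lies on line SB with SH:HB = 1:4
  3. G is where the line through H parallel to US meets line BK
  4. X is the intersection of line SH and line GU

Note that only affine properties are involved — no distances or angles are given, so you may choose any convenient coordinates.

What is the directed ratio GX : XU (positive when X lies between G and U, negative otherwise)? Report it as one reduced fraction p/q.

GX:XU = -6/5

Choose coordinates S = (0, 0), B = (1, 0), K = (0, 1).
1. U is the centroid of triangle SKB ⇒ U = (1/3, 1/3)
2. H lies on line SB with SH:HB = 1:4 ⇒ H = (1/5, 0)
3. G is where the line through H parallel to US meets line BK ⇒ G = (3/5, 2/5)
4. X is the intersection of line SH and line GU ⇒ X = (-1, 0)
X = G + t·(U−G) with t = 6, so GX:XU = t:(1−t) = 6:-5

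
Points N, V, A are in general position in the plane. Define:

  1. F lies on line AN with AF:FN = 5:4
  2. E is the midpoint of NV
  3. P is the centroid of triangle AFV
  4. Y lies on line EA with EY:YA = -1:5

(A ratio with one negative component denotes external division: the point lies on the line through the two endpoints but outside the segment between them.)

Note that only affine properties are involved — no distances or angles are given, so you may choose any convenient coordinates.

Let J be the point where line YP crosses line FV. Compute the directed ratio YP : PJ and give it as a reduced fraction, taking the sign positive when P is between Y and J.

YP:PJ = -13/4

Work in coordinates with N = (0, 0), V = (1, 0), A = (0, 1).
1. F lies on line AN with AF:FN = 5:4 ⇒ F = (0, 4/9)
2. E is the midpoint of NV ⇒ E = (1/2, 0)
3. P is the centroid of triangle AFV ⇒ P = (1/3, 13/27)
4. Y lies on line EA with EY:YA = -1:5 ⇒ Y = (5/8, -1/4)
line YP meets FV at J = (11/26, 10/39)
P = Y + t·(J−Y) with t = 13/9, so YP:PJ = 13/9:-4/9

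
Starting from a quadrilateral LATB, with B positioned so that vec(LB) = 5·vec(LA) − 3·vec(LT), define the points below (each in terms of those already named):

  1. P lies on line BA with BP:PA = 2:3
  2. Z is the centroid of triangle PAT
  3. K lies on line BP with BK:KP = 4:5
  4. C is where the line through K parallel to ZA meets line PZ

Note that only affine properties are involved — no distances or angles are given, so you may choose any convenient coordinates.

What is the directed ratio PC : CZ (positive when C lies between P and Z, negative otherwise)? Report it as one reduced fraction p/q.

Work in coordinates with L = (0, 0), A = (1, 0), T = (0, 1), B = (5, -3).
1. P lies on line BA with BP:PA = 2:3 ⇒ P = (17/5, -9/5)
2. Z is the centroid of triangle PAT ⇒ Z = (22/15, -4/15)
3. K lies on line BP with BK:KP = 4:5 ⇒ K = (193/45, -37/15)
4. C is where the line through K parallel to ZA meets line PZ ⇒ C = (1667/405, -959/405)
C = P + t·(Z−P) with t = -10/27, so PC:CZ = t:(1−t) = -10/27:37/27

PC:CZ = -10/37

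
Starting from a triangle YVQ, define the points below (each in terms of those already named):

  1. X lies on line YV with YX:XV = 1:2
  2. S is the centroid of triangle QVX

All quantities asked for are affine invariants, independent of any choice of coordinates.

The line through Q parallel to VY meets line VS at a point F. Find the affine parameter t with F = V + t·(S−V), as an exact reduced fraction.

t = 3

Set Y = (0, 0), V = (1, 0), Q = (0, 1); any affine frame gives the same invariant.
1. X lies on line YV with YX:XV = 1:2 ⇒ X = (1/3, 0)
2. S is the centroid of triangle QVX ⇒ S = (4/9, 1/3)
through Q parallel to VY: direction (-1, 0); meets VS at F = (-2/3, 1)
F = V + t·(S−V) with t = 3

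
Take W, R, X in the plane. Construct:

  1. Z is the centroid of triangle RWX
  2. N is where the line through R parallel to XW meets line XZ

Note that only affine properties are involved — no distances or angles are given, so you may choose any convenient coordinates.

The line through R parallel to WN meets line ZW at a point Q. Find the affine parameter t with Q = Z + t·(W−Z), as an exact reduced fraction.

Work in coordinates with W = (0, 0), R = (1, 0), X = (0, 1).
1. Z is the centroid of triangle RWX ⇒ Z = (1/3, 1/3)
2. N is where the line through R parallel to XW meets line XZ ⇒ N = (1, -1)
through R parallel to WN: direction (1, -1); meets ZW at Q = (1/2, 1/2)
Q = Z + t·(W−Z) with t = -1/2

t = -1/2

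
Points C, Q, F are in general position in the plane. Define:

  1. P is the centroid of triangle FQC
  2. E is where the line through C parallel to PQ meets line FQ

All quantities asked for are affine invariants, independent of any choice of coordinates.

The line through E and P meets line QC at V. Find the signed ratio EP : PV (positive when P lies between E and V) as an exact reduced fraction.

EP:PV = -4

Set C = (0, 0), Q = (1, 0), F = (0, 1); any affine frame gives the same invariant.
1. P is the centroid of triangle FQC ⇒ P = (1/3, 1/3)
2. E is where the line through C parallel to PQ meets line FQ ⇒ E = (2, -1)
line EP meets QC at V = (3/4, 0)
P = E + t·(V−E) with t = 4/3, so EP:PV = 4/3:-1/3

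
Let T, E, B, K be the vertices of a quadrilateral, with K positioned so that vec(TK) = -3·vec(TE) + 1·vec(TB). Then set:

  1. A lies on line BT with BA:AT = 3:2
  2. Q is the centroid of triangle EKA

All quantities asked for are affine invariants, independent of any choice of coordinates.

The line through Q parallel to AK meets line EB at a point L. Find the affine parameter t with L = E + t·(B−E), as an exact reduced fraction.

t = 1/6

Assign T = (0, 0), E = (1, 0), B = (0, 1), K = (-3, 1) — the answer is frame-independent, so this choice is without loss of generality.
1. A lies on line BT with BA:AT = 3:2 ⇒ A = (0, 2/5)
2. Q is the centroid of triangle EKA ⇒ Q = (-2/3, 7/15)
through Q parallel to AK: direction (-3, 3/5); meets EB at L = (5/6, 1/6)
L = E + t·(B−E) with t = 1/6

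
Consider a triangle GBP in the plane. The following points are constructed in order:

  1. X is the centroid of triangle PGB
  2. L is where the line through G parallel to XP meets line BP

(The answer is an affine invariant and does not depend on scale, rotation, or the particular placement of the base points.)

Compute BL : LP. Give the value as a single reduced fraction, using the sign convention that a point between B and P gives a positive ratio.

Choose coordinates G = (0, 0), B = (1, 0), P = (0, 1).
1. X is the centroid of triangle PGB ⇒ X = (1/3, 1/3)
2. L is where the line through G parallel to XP meets line BP ⇒ L = (-1, 2)
L = B + t·(P−B) with t = 2, so BL:LP = t:(1−t) = 2:-1

BL:LP = -2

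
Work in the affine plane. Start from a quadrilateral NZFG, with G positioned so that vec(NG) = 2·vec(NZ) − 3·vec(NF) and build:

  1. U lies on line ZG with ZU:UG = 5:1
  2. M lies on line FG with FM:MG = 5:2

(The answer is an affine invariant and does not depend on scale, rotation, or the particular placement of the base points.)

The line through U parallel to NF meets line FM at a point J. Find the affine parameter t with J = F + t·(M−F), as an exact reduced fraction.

t = 77/60

Work in coordinates with N = (0, 0), Z = (1, 0), F = (0, 1), G = (2, -3).
1. U lies on line ZG with ZU:UG = 5:1 ⇒ U = (11/6, -5/2)
2. M lies on line FG with FM:MG = 5:2 ⇒ M = (10/7, -13/7)
through U parallel to NF: direction (0, 1); meets FM at J = (11/6, -8/3)
J = F + t·(M−F) with t = 77/60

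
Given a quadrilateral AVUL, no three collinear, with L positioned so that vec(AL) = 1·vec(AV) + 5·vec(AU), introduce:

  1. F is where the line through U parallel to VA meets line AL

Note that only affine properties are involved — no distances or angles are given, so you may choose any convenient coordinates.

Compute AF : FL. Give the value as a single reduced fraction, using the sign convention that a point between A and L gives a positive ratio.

AF:FL = 1/4

Work in coordinates with A = (0, 0), V = (1, 0), U = (0, 1), L = (1, 5).
1. F is where the line through U parallel to VA meets line AL ⇒ F = (1/5, 1)
F = A + t·(L−A) with t = 1/5, so AF:FL = t:(1−t) = 1/5:4/5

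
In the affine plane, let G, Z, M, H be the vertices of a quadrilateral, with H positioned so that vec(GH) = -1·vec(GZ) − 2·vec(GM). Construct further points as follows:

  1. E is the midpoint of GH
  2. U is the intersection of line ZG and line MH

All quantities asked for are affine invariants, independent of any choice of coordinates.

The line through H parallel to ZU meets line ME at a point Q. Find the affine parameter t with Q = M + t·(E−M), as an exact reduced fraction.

t = 3/2

Work in coordinates with G = (0, 0), Z = (1, 0), M = (0, 1), H = (-1, -2).
1. E is the midpoint of GH ⇒ E = (-1/2, -1)
2. U is the intersection of line ZG and line MH ⇒ U = (-1/3, 0)
through H parallel to ZU: direction (-4/3, 0); meets ME at Q = (-3/4, -2)
Q = M + t·(E−M) with t = 3/2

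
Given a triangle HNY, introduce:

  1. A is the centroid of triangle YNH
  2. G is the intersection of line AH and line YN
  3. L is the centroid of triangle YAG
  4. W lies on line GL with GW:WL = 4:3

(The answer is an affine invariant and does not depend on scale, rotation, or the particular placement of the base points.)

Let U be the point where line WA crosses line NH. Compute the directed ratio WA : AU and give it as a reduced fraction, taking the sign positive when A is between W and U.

Work in coordinates with H = (0, 0), N = (1, 0), Y = (0, 1).
1. A is the centroid of triangle YNH ⇒ A = (1/3, 1/3)
2. G is the intersection of line AH and line YN ⇒ G = (1/2, 1/2)
3. L is the centroid of triangle YAG ⇒ L = (5/18, 11/18)
4. W lies on line GL with GW:WL = 4:3 ⇒ W = (47/126, 71/126)
line WA meets NH at U = (8/29, 0)
A = W + t·(U−W) with t = 29/71, so WA:AU = 29/71:42/71

WA:AU = 29/42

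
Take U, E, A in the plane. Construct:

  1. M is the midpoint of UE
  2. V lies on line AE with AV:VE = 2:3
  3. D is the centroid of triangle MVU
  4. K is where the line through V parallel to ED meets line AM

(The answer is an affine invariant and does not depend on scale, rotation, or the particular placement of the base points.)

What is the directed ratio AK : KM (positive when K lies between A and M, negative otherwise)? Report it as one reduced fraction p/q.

Work in coordinates with U = (0, 0), E = (1, 0), A = (0, 1).
1. M is the midpoint of UE ⇒ M = (1/2, 0)
2. V lies on line AE with AV:VE = 2:3 ⇒ V = (2/5, 3/5)
3. D is the centroid of triangle MVU ⇒ D = (3/10, 1/5)
4. K is where the line through V parallel to ED meets line AM ⇒ K = (1/6, 2/3)
K = A + t·(M−A) with t = 1/3, so AK:KM = t:(1−t) = 1/3:2/3

AK:KM = 1/2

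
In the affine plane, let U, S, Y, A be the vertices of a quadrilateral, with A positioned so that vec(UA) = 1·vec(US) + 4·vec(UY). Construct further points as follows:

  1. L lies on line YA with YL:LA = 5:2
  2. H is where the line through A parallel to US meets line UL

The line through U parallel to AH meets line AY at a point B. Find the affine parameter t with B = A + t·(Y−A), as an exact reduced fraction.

Choose coordinates U = (0, 0), S = (1, 0), Y = (0, 1), A = (1, 4).
1. L lies on line YA with YL:LA = 5:2 ⇒ L = (5/7, 22/7)
2. H is where the line through A parallel to US meets line UL ⇒ H = (10/11, 4)
through U parallel to AH: direction (-1/11, 0); meets AY at B = (-1/3, 0)
B = A + t·(Y−A) with t = 4/3

t = 4/3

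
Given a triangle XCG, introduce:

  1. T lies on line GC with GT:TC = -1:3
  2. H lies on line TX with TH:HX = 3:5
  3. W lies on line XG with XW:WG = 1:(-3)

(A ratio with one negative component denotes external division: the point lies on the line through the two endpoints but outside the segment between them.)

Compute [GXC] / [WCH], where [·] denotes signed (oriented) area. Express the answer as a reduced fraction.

Work in coordinates with X = (0, 0), C = (1, 0), G = (0, 1).
1. T lies on line GC with GT:TC = -1:3 ⇒ T = (-1/2, 3/2)
2. H lies on line TX with TH:HX = 3:5 ⇒ H = (-5/16, 15/16)
3. W lies on line XG with XW:WG = 1:(-3) ⇒ W = (0, -1/2)
2·[GXC] = 1, 2·[WCH] = 51/32
[GXC]:[WCH] = 1:51/32 = 32/51

[GXC]:[WCH] = 32/51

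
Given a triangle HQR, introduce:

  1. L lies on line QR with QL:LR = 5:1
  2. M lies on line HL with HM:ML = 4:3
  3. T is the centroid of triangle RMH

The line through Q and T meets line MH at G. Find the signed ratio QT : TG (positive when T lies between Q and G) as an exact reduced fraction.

QT:TG = -16

Assign H = (0, 0), Q = (1, 0), R = (0, 1) — the answer is frame-independent, so this choice is without loss of generality.
1. L lies on line QR with QL:LR = 5:1 ⇒ L = (1/6, 5/6)
2. M lies on line HL with HM:ML = 4:3 ⇒ M = (2/21, 10/21)
3. T is the centroid of triangle RMH ⇒ T = (2/63, 31/63)
line QT meets MH at G = (31/336, 155/336)
T = Q + t·(G−Q) with t = 16/15, so QT:TG = 16/15:-1/15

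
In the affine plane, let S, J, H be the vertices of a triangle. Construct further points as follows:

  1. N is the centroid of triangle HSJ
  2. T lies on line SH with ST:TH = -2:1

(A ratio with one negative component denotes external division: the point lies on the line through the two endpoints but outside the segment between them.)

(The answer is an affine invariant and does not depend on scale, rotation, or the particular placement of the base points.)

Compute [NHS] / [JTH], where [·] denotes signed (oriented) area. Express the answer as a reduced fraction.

[NHS]:[JTH] = 1/3

Set S = (0, 0), J = (1, 0), H = (0, 1); any affine frame gives the same invariant.
1. N is the centroid of triangle HSJ ⇒ N = (1/3, 1/3)
2. T lies on line SH with ST:TH = -2:1 ⇒ T = (0, 2)
2·[NHS] = 1/3, 2·[JTH] = 1
[NHS]:[JTH] = 1/3:1 = 1/3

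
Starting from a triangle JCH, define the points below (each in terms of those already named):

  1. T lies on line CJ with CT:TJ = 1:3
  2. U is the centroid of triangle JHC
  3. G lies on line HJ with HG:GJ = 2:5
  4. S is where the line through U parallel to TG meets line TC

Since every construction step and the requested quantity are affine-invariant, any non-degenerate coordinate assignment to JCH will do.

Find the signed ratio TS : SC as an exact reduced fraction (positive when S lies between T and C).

Choose coordinates J = (0, 0), C = (1, 0), H = (0, 1).
1. T lies on line CJ with CT:TJ = 1:3 ⇒ T = (3/4, 0)
2. U is the centroid of triangle JHC ⇒ U = (1/3, 1/3)
3. G lies on line HJ with HG:GJ = 2:5 ⇒ G = (0, 5/7)
4. S is where the line through U parallel to TG meets line TC ⇒ S = (41/60, 0)
S = T + t·(C−T) with t = -4/15, so TS:SC = t:(1−t) = -4/15:19/15

TS:SC = -4/19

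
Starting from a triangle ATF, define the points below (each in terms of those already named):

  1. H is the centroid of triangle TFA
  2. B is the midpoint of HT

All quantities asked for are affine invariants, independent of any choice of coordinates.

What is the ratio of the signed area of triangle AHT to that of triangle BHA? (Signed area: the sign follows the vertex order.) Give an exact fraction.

Work in coordinates with A = (0, 0), T = (1, 0), F = (0, 1).
1. H is the centroid of triangle TFA ⇒ H = (1/3, 1/3)
2. B is the midpoint of HT ⇒ B = (2/3, 1/6)
2·[AHT] = -1/3, 2·[BHA] = 1/6
[AHT]:[BHA] = -1/3:1/6 = -2

[AHT]:[BHA] = -2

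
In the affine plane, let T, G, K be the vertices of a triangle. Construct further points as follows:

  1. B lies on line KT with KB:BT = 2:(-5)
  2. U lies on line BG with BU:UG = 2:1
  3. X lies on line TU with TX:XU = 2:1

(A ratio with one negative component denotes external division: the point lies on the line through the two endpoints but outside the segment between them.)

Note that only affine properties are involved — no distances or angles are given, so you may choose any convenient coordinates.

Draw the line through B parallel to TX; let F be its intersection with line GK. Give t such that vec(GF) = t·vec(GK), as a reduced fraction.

t = 15/11

Work in coordinates with T = (0, 0), G = (1, 0), K = (0, 1).
1. B lies on line KT with KB:BT = 2:(-5) ⇒ B = (0, 5/3)
2. U lies on line BG with BU:UG = 2:1 ⇒ U = (2/3, 5/9)
3. X lies on line TU with TX:XU = 2:1 ⇒ X = (4/9, 10/27)
through B parallel to TX: direction (4/9, 10/27); meets GK at F = (-4/11, 15/11)
F = G + t·(K−G) with t = 15/11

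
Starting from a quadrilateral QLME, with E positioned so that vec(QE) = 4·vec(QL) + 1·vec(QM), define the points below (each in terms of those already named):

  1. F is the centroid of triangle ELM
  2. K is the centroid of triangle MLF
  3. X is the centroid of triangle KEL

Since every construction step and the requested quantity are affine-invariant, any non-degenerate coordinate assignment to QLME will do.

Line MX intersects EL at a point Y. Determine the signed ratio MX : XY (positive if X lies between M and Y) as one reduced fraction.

MX:XY = 23/4

Assign Q = (0, 0), L = (1, 0), M = (0, 1), E = (4, 1) — the answer is frame-independent, so this choice is without loss of generality.
1. F is the centroid of triangle ELM ⇒ F = (5/3, 2/3)
2. K is the centroid of triangle MLF ⇒ K = (8/9, 5/9)
3. X is the centroid of triangle KEL ⇒ X = (53/27, 14/27)
line MX meets EL at Y = (53/23, 10/23)
X = M + t·(Y−M) with t = 23/27, so MX:XY = 23/27:4/27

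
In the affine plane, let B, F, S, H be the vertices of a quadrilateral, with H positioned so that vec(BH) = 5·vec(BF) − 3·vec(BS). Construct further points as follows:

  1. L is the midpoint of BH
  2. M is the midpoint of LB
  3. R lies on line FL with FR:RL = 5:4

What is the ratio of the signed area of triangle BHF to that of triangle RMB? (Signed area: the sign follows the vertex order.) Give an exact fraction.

Work in coordinates with B = (0, 0), F = (1, 0), S = (0, 1), H = (5, -3).
1. L is the midpoint of BH ⇒ L = (5/2, -3/2)
2. M is the midpoint of LB ⇒ M = (5/4, -3/4)
3. R lies on line FL with FR:RL = 5:4 ⇒ R = (11/6, -5/6)
2·[BHF] = 3, 2·[RMB] = -1/3
[BHF]:[RMB] = 3:-1/3 = -9

[BHF]:[RMB] = -9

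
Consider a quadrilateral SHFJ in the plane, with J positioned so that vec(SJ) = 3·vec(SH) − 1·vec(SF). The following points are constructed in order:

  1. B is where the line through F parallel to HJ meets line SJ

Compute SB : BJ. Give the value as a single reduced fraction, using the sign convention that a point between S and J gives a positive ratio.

SB:BJ = -2

Choose coordinates S = (0, 0), H = (1, 0), F = (0, 1), J = (3, -1).
1. B is where the line through F parallel to HJ meets line SJ ⇒ B = (6, -2)
B = S + t·(J−S) with t = 2, so SB:BJ = t:(1−t) = 2:-1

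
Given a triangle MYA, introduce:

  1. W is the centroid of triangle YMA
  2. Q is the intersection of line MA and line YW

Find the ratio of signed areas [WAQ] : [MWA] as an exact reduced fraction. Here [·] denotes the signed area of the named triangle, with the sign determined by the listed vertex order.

[WAQ]:[MWA] = 1/2

Set M = (0, 0), Y = (1, 0), A = (0, 1); any affine frame gives the same invariant.
1. W is the centroid of triangle YMA ⇒ W = (1/3, 1/3)
2. Q is the intersection of line MA and line YW ⇒ Q = (0, 1/2)
2·[WAQ] = 1/6, 2·[MWA] = 1/3
[WAQ]:[MWA] = 1/6:1/3 = 1/2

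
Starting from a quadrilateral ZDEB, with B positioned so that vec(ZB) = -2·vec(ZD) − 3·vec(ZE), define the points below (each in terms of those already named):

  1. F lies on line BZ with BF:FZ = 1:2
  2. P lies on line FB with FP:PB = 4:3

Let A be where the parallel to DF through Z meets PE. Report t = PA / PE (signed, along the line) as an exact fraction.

t = 54/103

Set Z = (0, 0), D = (1, 0), E = (0, 1), B = (-2, -3); any affine frame gives the same invariant.
1. F lies on line BZ with BF:FZ = 1:2 ⇒ F = (-4/3, -2)
2. P lies on line FB with FP:PB = 4:3 ⇒ P = (-12/7, -18/7)
through Z parallel to DF: direction (-7/3, -2); meets PE at A = (-84/103, -72/103)
A = P + t·(E−P) with t = 54/103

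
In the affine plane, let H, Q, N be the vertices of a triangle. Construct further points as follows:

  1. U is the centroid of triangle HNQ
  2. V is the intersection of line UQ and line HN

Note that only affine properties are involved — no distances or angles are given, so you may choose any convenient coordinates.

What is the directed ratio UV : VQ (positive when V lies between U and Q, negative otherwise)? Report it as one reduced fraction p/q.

UV:VQ = -1/3

Set H = (0, 0), Q = (1, 0), N = (0, 1); any affine frame gives the same invariant.
1. U is the centroid of triangle HNQ ⇒ U = (1/3, 1/3)
2. V is the intersection of line UQ and line HN ⇒ V = (0, 1/2)
V = U + t·(Q−U) with t = -1/2, so UV:VQ = t:(1−t) = -1/2:3/2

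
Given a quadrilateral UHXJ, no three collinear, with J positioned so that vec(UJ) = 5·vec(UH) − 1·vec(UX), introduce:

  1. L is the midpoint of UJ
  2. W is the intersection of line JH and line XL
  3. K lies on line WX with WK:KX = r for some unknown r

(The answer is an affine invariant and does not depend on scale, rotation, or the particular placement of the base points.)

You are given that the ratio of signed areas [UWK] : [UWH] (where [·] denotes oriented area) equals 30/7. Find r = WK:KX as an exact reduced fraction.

r = 4/3

Assign U = (0, 0), H = (1, 0), X = (0, 1), J = (5, -1) — the answer is frame-independent, so this choice is without loss of generality.
1. L is the midpoint of UJ ⇒ L = (5/2, -1/2)
2. W is the intersection of line JH and line XL ⇒ W = (15/7, -2/7)
3. With WK:KX = r, write λ = r/(r+1) so K = W + λ·(X−W); K is affine-linear in λ
Every point depending on K is an affine combination of K and λ-independent points, so each such coordinate is linear in λ; the λ² term in each signed area is a multiple of (X−W)×(X−W) = 0, so 2·[UWK] and 2·[UWH] are each linear in λ. Evaluating at λ=0 and λ=1:
  2·[UWK] = 15/7·λ,   2·[UWH] = 2/7
So [UWK]:[UWH] = (15/7·λ) / (2/7). Setting this equal to 30/7:
  15/7·λ = 30/7·(2/7)  ⇒  λ = 4/7
Then r = λ/(1−λ) = (4/7)/(3/7) = 4/3. Check: with r = 4/3, K = (45/49, 22/49) and [UWK]:[UWH] = 30/7 as required.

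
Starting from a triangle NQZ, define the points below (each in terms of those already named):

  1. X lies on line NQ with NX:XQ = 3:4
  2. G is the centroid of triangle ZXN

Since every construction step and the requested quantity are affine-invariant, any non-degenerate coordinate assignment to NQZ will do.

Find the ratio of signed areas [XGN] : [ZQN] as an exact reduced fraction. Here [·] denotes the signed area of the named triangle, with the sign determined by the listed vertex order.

Work in coordinates with N = (0, 0), Q = (1, 0), Z = (0, 1).
1. X lies on line NQ with NX:XQ = 3:4 ⇒ X = (3/7, 0)
2. G is the centroid of triangle ZXN ⇒ G = (1/7, 1/3)
2·[XGN] = 1/7, 2·[ZQN] = -1
[XGN]:[ZQN] = 1/7:-1 = -1/7

[XGN]:[ZQN] = -1/7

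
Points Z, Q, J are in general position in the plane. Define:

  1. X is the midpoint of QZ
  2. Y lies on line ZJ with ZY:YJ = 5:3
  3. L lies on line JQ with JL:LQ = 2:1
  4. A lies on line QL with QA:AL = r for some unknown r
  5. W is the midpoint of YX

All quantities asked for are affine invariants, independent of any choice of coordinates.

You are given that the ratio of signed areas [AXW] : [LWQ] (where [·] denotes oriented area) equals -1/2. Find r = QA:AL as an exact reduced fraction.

r = -4/3

Assign Z = (0, 0), Q = (1, 0), J = (0, 1) — the answer is frame-independent, so this choice is without loss of generality.
1. X is the midpoint of QZ ⇒ X = (1/2, 0)
2. Y lies on line ZJ with ZY:YJ = 5:3 ⇒ Y = (0, 5/8)
3. L lies on line JQ with JL:LQ = 2:1 ⇒ L = (2/3, 1/3)
4. With QA:AL = r, write λ = r/(r+1) so A = Q + λ·(L−Q); A is affine-linear in λ
5. W is the midpoint of YX ⇒ W = (1/4, 5/16)
Every point depending on A is an affine combination of A and λ-independent points, so each such coordinate is linear in λ; the λ² term in each signed area is a multiple of (L−Q)×(L−Q) = 0, so 2·[AXW] and 2·[LWQ] are each linear in λ. Evaluating at λ=0 and λ=1:
  2·[AXW] = 1/48·λ − 5/32,   2·[LWQ] = 7/48
So [AXW]:[LWQ] = (1/48·λ − 5/32) / (7/48). Setting this equal to -1/2:
  1/48·λ − 5/32 = -1/2·(7/48)  ⇒  λ = 4
Then r = λ/(1−λ) = (4)/(-3) = -4/3. Check: with r = -4/3, A = (-1/3, 4/3) and [AXW]:[LWQ] = -1/2 as required.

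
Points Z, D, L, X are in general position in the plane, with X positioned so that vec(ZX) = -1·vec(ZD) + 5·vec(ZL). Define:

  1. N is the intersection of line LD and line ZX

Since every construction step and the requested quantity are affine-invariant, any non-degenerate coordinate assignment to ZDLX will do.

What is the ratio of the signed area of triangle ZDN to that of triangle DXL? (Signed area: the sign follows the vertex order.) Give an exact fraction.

Assign Z = (0, 0), D = (1, 0), L = (0, 1), X = (-1, 5) — the answer is frame-independent, so this choice is without loss of generality.
1. N is the intersection of line LD and line ZX ⇒ N = (-1/4, 5/4)
2·[ZDN] = 5/4, 2·[DXL] = 3
[ZDN]:[DXL] = 5/4:3 = 5/12

[ZDN]:[DXL] = 5/12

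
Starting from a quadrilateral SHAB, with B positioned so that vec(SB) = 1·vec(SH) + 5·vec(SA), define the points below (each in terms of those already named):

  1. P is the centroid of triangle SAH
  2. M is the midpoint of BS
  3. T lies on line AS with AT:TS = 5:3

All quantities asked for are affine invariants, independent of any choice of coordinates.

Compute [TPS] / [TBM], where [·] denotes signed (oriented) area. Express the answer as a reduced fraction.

Assign S = (0, 0), H = (1, 0), A = (0, 1), B = (1, 5) — the answer is frame-independent, so this choice is without loss of generality.
1. P is the centroid of triangle SAH ⇒ P = (1/3, 1/3)
2. M is the midpoint of BS ⇒ M = (1/2, 5/2)
3. T lies on line AS with AT:TS = 5:3 ⇒ T = (0, 3/8)
2·[TPS] = -1/8, 2·[TBM] = -3/16
[TPS]:[TBM] = -1/8:-3/16 = 2/3

[TPS]:[TBM] = 2/3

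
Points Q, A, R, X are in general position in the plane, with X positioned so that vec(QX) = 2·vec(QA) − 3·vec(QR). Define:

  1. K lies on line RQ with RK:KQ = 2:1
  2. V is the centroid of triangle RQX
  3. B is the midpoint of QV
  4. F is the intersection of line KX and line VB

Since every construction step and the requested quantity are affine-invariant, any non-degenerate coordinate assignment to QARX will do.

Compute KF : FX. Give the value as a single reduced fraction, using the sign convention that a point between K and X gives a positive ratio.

KF:FX = 1/3

Work in coordinates with Q = (0, 0), A = (1, 0), R = (0, 1), X = (2, -3).
1. K lies on line RQ with RK:KQ = 2:1 ⇒ K = (0, 1/3)
2. V is the centroid of triangle RQX ⇒ V = (2/3, -2/3)
3. B is the midpoint of QV ⇒ B = (1/3, -1/3)
4. F is the intersection of line KX and line VB ⇒ F = (1/2, -1/2)
F = K + t·(X−K) with t = 1/4, so KF:FX = t:(1−t) = 1/4:3/4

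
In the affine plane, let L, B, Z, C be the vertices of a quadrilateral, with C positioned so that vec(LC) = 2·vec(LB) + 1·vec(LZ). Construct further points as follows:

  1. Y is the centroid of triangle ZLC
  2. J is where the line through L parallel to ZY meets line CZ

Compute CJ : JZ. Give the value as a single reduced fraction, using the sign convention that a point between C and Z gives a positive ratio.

Choose coordinates L = (0, 0), B = (1, 0), Z = (0, 1), C = (2, 1).
1. Y is the centroid of triangle ZLC ⇒ Y = (2/3, 2/3)
2. J is where the line through L parallel to ZY meets line CZ ⇒ J = (-2, 1)
J = C + t·(Z−C) with t = 2, so CJ:JZ = t:(1−t) = 2:-1

CJ:JZ = -2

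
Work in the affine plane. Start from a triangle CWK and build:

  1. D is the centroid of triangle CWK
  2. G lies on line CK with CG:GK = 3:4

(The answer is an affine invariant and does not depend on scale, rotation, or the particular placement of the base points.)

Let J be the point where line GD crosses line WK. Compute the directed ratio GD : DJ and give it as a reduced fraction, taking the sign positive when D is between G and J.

GD:DJ = 5/7

Work in coordinates with C = (0, 0), W = (1, 0), K = (0, 1).
1. D is the centroid of triangle CWK ⇒ D = (1/3, 1/3)
2. G lies on line CK with CG:GK = 3:4 ⇒ G = (0, 3/7)
line GD meets WK at J = (4/5, 1/5)
D = G + t·(J−G) with t = 5/12, so GD:DJ = 5/12:7/12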